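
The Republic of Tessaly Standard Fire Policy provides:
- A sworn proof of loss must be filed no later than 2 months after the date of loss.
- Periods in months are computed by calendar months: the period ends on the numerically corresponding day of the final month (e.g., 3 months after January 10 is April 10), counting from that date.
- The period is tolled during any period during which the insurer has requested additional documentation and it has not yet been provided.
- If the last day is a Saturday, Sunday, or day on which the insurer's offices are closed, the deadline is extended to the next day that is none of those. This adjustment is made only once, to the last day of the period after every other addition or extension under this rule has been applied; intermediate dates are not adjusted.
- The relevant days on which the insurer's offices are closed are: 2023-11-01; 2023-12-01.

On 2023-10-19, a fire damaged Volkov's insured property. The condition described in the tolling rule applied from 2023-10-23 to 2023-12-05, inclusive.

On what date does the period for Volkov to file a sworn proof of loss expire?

February 1, 2024

2 months after 2023-10-19 is December 19, 2023.
From October 23, 2023 through December 5, 2023 inclusive is 44 days; tolling adds 44 days: December 19, 2023 + 44 days = February 1, 2024.
February 1, 2024 is a Thursday and not a day on which the insurer's offices are closed, so no extension applies.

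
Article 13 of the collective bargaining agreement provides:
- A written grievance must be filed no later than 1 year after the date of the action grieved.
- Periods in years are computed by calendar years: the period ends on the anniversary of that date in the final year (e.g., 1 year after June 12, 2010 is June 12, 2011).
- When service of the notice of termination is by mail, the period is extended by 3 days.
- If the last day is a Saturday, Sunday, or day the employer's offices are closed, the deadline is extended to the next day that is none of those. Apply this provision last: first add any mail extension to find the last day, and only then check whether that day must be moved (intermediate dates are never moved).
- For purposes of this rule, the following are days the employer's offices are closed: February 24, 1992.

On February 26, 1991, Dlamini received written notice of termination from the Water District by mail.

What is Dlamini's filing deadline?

1 year after February 26, 1991 is February 26, 1992.
Service was by mail, adding 3 days: February 26, 1992 + 3 days = February 29, 1992.
February 29, 1992 is Saturday; March 1, 1992 is Sunday. The next qualifying day is March 2, 1992.

March 2, 1992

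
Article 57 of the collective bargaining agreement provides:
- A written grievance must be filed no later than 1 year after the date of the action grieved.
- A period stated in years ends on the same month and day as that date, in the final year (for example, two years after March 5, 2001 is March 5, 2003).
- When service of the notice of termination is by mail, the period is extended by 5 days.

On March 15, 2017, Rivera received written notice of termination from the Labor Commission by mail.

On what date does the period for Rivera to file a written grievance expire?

March 20, 2018

1 year after March 15, 2017 is March 15, 2018.
Service was by mail, adding 5 days: March 15, 2018 + 5 days = March 20, 2018.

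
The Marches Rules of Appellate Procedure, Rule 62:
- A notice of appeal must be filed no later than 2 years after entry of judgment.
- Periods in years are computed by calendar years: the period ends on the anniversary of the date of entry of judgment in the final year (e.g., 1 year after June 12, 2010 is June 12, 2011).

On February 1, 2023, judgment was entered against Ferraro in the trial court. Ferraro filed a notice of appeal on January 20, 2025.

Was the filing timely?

2 years after February 1, 2023 is February 1, 2025.
The deadline is February 1, 2025; the filing on January 20, 2025 is on or before that date.

Yes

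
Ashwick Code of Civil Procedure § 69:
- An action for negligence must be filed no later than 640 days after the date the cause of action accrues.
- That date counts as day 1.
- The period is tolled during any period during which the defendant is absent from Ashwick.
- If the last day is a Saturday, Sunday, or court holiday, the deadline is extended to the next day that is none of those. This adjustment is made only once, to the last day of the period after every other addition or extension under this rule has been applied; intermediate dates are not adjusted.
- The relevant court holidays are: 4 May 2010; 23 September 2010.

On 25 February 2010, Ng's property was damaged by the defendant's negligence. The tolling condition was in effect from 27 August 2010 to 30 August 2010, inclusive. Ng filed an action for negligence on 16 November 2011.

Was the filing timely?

Yes

Counting 25 February 2010 as day 1, day 640 is November 26, 2011.
From August 27, 2010 through August 30, 2010 inclusive is 4 days; tolling adds 4 days: November 26, 2011 + 4 days = November 30, 2011.
November 30, 2011 is a Wednesday and not a court holiday, so no extension applies.
The deadline is November 30, 2011; the filing on November 16, 2011 is on or before that date.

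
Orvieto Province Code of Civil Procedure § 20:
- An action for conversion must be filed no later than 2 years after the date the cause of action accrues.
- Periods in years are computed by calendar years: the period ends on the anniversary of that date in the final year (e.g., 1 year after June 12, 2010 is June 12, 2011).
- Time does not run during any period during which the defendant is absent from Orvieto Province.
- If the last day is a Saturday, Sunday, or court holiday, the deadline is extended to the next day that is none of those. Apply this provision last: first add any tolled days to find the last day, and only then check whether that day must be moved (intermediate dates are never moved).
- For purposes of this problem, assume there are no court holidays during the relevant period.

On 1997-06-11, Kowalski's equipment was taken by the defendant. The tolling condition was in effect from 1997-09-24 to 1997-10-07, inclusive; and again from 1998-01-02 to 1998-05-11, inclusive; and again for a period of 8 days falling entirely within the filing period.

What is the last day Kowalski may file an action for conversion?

2 years after 1997-06-11 is June 11, 1999.
From September 24, 1997 through October 7, 1997 inclusive is 14 days; tolling adds 14 days: June 11, 1999 + 14 days = June 25, 1999.
From January 2, 1998 through May 11, 1998 inclusive is 130 days; tolling adds 130 days: June 25, 1999 + 130 days = November 2, 1999.
Tolling adds 8 days: November 2, 1999 + 8 days = November 10, 1999.
November 10, 1999 is a Wednesday and not a court holiday, so no extension applies.

November 10, 1999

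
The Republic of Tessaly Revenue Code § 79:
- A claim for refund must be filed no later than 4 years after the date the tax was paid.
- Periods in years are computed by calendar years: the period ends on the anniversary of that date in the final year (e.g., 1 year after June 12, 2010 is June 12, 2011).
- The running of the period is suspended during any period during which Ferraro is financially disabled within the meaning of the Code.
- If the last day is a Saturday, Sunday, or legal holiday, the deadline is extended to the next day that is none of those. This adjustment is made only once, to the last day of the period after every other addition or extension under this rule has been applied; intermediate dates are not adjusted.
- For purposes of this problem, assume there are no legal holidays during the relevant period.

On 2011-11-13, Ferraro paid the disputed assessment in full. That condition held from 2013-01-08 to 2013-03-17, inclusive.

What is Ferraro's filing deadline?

January 21, 2016

4 years after 2011-11-13 is November 13, 2015.
From January 8, 2013 through March 17, 2013 inclusive is 69 days; tolling adds 69 days: November 13, 2015 + 69 days = January 21, 2016.
January 21, 2016 is a Thursday and not a legal holiday, so no extension applies.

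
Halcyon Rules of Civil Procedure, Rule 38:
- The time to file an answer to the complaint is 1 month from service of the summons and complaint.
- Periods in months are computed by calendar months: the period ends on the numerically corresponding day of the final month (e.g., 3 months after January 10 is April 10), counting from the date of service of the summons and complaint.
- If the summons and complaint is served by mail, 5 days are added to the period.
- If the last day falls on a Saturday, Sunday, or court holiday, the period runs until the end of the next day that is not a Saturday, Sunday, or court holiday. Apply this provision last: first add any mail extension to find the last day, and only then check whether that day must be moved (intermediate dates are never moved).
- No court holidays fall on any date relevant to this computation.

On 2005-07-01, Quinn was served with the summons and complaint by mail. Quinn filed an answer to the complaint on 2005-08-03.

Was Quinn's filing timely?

1 month after 2005-07-01 is August 1, 2005.
Service was by mail, adding 5 days: August 1, 2005 + 5 days = August 6, 2005.
August 6, 2005 is Saturday; August 7, 2005 is Sunday. The next qualifying day is August 8, 2005.
The deadline is August 8, 2005; the filing on August 3, 2005 is on or before that date.

Yes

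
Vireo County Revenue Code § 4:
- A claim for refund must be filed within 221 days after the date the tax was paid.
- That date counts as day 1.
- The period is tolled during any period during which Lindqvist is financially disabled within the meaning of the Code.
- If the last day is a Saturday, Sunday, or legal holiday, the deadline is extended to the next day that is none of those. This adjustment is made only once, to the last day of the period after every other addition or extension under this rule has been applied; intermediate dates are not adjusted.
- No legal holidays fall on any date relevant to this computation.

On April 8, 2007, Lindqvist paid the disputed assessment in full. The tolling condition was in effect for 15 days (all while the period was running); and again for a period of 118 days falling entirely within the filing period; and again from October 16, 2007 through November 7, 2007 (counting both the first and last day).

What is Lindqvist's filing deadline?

April 18, 2008

Counting April 8, 2007 as day 1, day 221 is November 14, 2007.
Tolling adds 15 days: November 14, 2007 + 15 days = November 29, 2007.
Tolling adds 118 days: November 29, 2007 + 118 days = March 26, 2008.
From October 16, 2007 through November 7, 2007 inclusive is 23 days; tolling adds 23 days: March 26, 2008 + 23 days = April 18, 2008.
April 18, 2008 is a Friday and not a legal holiday, so no extension applies.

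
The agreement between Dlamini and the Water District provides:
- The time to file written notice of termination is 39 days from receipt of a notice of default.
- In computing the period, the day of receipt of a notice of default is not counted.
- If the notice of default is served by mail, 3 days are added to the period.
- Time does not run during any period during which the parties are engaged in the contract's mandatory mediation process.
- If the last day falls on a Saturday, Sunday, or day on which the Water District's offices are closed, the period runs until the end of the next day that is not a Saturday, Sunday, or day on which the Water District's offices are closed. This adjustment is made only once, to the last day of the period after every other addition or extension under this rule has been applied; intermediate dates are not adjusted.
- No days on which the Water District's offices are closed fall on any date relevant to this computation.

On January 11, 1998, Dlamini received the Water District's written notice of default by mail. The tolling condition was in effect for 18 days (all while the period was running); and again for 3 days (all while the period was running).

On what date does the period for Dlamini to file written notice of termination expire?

March 16, 1998

39 days after January 11, 1998 is February 19, 1998.
Service was by mail, adding 3 days: February 19, 1998 + 3 days = February 22, 1998.
Tolling adds 18 days: February 22, 1998 + 18 days = March 12, 1998.
Tolling adds 3 days: March 12, 1998 + 3 days = March 15, 1998.
March 15, 1998 is Sunday. The next qualifying day is March 16, 1998.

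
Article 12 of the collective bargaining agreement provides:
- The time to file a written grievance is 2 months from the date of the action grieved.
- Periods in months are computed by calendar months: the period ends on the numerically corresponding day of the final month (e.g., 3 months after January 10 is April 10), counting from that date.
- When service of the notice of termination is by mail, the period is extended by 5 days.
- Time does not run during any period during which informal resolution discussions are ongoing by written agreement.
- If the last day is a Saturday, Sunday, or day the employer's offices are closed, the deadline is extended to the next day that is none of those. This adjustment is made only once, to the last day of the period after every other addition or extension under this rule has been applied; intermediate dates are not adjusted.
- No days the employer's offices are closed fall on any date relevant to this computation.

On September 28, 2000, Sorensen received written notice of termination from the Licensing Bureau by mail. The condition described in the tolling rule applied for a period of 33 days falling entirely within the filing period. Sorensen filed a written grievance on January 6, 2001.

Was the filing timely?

2 months after September 28, 2000 is November 28, 2000.
Service was by mail, adding 5 days: November 28, 2000 + 5 days = December 3, 2000.
Tolling adds 33 days: December 3, 2000 + 33 days = January 5, 2001.
January 5, 2001 is a Friday and not a day the employer's offices are closed, so no extension applies.
The deadline is January 5, 2001; the filing on January 6, 2001 is after that date.

No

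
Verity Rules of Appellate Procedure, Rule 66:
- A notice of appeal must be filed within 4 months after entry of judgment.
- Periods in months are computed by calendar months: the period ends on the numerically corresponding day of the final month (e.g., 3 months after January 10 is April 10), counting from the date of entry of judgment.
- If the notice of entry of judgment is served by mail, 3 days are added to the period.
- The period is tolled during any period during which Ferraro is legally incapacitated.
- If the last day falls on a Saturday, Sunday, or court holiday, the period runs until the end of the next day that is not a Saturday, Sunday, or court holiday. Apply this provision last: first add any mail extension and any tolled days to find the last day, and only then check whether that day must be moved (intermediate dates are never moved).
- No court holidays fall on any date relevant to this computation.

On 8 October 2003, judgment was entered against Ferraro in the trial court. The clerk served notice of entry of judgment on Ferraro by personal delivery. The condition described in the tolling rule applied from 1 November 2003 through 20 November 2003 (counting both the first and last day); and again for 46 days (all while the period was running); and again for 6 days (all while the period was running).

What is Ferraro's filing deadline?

April 20, 2004

4 months after 8 October 2003 is February 8, 2004.
Service was not by mail, so no mail extension applies.
From November 1, 2003 through November 20, 2003 inclusive is 20 days; tolling adds 20 days: February 8, 2004 + 20 days = February 28, 2004.
Tolling adds 46 days: February 28, 2004 + 46 days = April 14, 2004.
Tolling adds 6 days: April 14, 2004 + 6 days = April 20, 2004.
April 20, 2004 is a Tuesday and not a court holiday, so no extension applies.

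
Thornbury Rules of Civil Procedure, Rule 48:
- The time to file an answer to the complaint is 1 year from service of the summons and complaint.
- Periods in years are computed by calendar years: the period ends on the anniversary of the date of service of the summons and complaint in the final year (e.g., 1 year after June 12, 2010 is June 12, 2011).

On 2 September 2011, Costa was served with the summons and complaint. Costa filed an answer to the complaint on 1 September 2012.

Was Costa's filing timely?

Yes

1 year after 2 September 2011 is September 2, 2012.
The deadline is September 2, 2012; the filing on September 1, 2012 is on or before that date.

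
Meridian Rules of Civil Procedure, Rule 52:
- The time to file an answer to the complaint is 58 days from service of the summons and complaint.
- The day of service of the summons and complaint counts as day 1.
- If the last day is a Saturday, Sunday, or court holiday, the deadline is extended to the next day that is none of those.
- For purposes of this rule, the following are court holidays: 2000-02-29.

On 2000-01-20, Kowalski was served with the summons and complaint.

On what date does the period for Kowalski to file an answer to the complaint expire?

March 17, 2000

Counting 2000-01-20 as day 1, day 58 is March 17, 2000.
March 17, 2000 is a Friday and not a court holiday, so no extension applies.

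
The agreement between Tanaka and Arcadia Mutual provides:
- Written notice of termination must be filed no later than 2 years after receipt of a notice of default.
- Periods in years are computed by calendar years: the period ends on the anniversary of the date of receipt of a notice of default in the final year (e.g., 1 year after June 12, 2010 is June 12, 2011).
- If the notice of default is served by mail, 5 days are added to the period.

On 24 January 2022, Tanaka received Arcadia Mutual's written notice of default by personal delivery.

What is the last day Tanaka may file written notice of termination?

January 24, 2024

2 years after 24 January 2022 is January 24, 2024.
Service was not by mail, so no mail extension applies.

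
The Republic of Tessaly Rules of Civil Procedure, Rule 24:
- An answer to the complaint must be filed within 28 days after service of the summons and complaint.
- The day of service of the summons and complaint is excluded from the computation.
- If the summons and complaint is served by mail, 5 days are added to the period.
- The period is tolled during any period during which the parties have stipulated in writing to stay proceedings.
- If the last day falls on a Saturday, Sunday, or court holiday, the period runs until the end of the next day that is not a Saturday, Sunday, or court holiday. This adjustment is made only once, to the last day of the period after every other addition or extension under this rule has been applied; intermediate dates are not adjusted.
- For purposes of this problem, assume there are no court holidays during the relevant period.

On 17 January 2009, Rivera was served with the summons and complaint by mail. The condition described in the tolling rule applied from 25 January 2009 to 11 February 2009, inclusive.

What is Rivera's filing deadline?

March 9, 2009

28 days after 17 January 2009 is February 14, 2009.
Service was by mail, adding 5 days: February 14, 2009 + 5 days = February 19, 2009.
From January 25, 2009 through February 11, 2009 inclusive is 18 days; tolling adds 18 days: February 19, 2009 + 18 days = March 9, 2009.
March 9, 2009 is a Monday and not a court holiday, so no extension applies.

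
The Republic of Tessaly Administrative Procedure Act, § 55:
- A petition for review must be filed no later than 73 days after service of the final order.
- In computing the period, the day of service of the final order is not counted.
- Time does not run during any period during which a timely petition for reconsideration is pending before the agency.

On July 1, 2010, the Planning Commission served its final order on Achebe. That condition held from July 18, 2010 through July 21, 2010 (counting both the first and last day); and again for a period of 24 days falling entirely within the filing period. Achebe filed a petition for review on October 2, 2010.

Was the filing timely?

Yes

73 days after July 1, 2010 is September 12, 2010.
From July 18, 2010 through July 21, 2010 inclusive is 4 days; tolling adds 4 days: September 12, 2010 + 4 days = September 16, 2010.
Tolling adds 24 days: September 16, 2010 + 24 days = October 10, 2010.
The deadline is October 10, 2010; the filing on October 2, 2010 is on or before that date.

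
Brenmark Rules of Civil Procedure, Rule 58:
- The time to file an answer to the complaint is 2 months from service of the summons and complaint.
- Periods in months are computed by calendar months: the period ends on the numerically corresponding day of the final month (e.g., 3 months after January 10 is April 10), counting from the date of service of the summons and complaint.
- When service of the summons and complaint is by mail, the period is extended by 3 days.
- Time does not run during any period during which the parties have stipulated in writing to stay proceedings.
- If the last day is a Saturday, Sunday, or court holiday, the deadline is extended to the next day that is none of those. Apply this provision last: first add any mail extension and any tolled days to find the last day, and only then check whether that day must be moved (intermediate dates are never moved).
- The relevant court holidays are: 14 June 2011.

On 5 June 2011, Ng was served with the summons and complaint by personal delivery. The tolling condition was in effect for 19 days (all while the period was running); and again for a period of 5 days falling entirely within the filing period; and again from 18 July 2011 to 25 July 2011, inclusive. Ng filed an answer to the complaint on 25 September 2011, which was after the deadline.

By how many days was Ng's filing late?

19 days

2 months after 5 June 2011 is August 5, 2011.
Service was not by mail, so no mail extension applies.
Tolling adds 19 days: August 5, 2011 + 19 days = August 24, 2011.
Tolling adds 5 days: August 24, 2011 + 5 days = August 29, 2011.
From July 18, 2011 through July 25, 2011 inclusive is 8 days; tolling adds 8 days: August 29, 2011 + 8 days = September 6, 2011.
September 6, 2011 is a Tuesday and not a court holiday, so no extension applies.
The deadline is September 6, 2011; from September 6, 2011 to September 25, 2011 is 19 days.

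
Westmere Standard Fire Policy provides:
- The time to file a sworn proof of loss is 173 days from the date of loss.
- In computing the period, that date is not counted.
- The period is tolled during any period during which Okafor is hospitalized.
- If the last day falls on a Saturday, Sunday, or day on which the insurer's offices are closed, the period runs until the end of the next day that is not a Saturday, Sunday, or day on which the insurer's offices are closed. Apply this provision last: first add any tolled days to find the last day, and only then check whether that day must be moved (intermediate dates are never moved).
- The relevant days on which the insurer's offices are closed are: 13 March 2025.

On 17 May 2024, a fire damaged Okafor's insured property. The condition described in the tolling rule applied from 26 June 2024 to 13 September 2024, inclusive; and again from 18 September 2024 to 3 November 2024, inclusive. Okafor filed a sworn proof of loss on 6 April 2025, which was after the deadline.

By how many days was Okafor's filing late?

23 days

173 days after 17 May 2024 is November 6, 2024.
From June 26, 2024 through September 13, 2024 inclusive is 80 days; tolling adds 80 days: November 6, 2024 + 80 days = January 25, 2025.
From September 18, 2024 through November 3, 2024 inclusive is 47 days; tolling adds 47 days: January 25, 2025 + 47 days = March 13, 2025.
March 13, 2025 is a listed holiday. The next qualifying day is March 14, 2025.
The deadline is March 14, 2025; from March 14, 2025 to April 6, 2025 is 23 days.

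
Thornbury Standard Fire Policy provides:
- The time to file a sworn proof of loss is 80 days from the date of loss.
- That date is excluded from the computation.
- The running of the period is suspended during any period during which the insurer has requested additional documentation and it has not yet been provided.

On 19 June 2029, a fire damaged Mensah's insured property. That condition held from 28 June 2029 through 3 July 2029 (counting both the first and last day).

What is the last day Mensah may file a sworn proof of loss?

80 days after 19 June 2029 is September 7, 2029.
From June 28, 2029 through July 3, 2029 inclusive is 6 days; tolling adds 6 days: September 7, 2029 + 6 days = September 13, 2029.

September 13, 2029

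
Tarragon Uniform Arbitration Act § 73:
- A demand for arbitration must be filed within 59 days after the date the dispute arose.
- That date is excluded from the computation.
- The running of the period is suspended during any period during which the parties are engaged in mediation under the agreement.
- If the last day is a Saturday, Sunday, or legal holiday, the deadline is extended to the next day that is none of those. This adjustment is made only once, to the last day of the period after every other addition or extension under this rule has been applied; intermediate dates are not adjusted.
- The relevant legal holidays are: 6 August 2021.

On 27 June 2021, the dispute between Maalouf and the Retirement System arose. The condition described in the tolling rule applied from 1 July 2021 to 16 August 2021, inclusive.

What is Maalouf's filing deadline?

59 days after 27 June 2021 is August 25, 2021.
From July 1, 2021 through August 16, 2021 inclusive is 47 days; tolling adds 47 days: August 25, 2021 + 47 days = October 11, 2021.
October 11, 2021 is a Monday and not a legal holiday, so no extension applies.

October 11, 2021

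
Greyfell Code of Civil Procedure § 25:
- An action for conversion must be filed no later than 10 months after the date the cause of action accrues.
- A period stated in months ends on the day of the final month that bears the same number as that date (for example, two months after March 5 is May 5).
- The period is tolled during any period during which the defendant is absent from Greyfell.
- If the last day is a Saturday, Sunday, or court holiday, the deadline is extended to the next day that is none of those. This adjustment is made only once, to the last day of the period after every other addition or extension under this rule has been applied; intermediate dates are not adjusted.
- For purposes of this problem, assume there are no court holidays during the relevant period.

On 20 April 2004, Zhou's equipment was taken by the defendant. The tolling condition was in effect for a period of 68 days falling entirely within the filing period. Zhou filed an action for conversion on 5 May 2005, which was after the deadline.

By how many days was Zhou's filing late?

6 days

10 months after 20 April 2004 is February 20, 2005.
Tolling adds 68 days: February 20, 2005 + 68 days = April 29, 2005.
April 29, 2005 is a Friday and not a court holiday, so no extension applies.
The deadline is April 29, 2005; from April 29, 2005 to May 5, 2005 is 6 days.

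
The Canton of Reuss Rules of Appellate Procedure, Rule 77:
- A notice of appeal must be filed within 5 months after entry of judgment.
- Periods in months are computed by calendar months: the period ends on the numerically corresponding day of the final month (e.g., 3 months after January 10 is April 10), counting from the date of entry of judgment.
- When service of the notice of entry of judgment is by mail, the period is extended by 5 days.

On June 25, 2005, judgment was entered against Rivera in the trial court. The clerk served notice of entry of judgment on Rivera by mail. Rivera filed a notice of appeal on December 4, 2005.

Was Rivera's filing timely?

No

5 months after June 25, 2005 is November 25, 2005.
Service was by mail, adding 5 days: November 25, 2005 + 5 days = November 30, 2005.
The deadline is November 30, 2005; the filing on December 4, 2005 is after that date.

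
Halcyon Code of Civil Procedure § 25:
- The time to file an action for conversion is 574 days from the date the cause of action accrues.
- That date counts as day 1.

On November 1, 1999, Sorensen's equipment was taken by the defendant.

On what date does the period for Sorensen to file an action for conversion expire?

May 27, 2001

Counting November 1, 1999 as day 1, day 574 is May 27, 2001.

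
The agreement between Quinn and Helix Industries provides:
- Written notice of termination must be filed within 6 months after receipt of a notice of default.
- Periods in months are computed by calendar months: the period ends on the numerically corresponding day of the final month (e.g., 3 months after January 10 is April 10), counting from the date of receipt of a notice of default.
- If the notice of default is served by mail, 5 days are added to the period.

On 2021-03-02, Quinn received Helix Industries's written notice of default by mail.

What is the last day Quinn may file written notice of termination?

September 7, 2021

6 months after 2021-03-02 is September 2, 2021.
Service was by mail, adding 5 days: September 2, 2021 + 5 days = September 7, 2021.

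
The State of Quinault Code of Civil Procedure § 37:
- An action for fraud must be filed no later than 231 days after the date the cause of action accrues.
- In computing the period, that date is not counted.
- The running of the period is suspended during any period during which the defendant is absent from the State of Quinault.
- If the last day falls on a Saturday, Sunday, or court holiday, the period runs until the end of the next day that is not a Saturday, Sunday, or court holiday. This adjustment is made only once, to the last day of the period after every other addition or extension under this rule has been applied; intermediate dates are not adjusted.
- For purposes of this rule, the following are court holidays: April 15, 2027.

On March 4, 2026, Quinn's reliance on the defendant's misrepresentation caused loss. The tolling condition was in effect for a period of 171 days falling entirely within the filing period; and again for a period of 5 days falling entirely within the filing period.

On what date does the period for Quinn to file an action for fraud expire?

April 16, 2027

231 days after March 4, 2026 is October 21, 2026.
Tolling adds 171 days: October 21, 2026 + 171 days = April 10, 2027.
Tolling adds 5 days: April 10, 2027 + 5 days = April 15, 2027.
April 15, 2027 is a listed holiday. The next qualifying day is April 16, 2027.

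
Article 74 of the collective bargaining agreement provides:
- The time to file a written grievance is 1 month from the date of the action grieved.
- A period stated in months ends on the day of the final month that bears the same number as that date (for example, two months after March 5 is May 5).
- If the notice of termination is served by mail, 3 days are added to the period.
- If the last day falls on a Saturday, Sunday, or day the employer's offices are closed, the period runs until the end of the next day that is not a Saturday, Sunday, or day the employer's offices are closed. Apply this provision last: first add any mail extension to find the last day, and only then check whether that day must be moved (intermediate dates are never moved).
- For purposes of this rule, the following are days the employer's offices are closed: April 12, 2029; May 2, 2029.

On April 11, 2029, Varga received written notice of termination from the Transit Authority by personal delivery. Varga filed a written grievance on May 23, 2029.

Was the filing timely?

No

1 month after April 11, 2029 is May 11, 2029.
Service was not by mail, so no mail extension applies.
May 11, 2029 is a Friday and not a day the employer's offices are closed, so no extension applies.
The deadline is May 11, 2029; the filing on May 23, 2029 is after that date.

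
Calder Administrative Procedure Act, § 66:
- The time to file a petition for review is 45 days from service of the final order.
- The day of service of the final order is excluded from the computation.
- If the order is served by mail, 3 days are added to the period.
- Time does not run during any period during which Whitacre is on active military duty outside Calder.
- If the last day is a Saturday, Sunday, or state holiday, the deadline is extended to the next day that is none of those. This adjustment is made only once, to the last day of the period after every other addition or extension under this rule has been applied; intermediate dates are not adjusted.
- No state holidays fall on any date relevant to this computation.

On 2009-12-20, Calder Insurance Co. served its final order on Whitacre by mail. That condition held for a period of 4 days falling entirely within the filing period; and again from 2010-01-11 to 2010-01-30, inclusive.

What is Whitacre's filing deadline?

45 days after 2009-12-20 is February 3, 2010.
Service was by mail, adding 3 days: February 3, 2010 + 3 days = February 6, 2010.
Tolling adds 4 days: February 6, 2010 + 4 days = February 10, 2010.
From January 11, 2010 through January 30, 2010 inclusive is 20 days; tolling adds 20 days: February 10, 2010 + 20 days = March 2, 2010.
March 2, 2010 is a Tuesday and not a state holiday, so no extension applies.

March 2, 2010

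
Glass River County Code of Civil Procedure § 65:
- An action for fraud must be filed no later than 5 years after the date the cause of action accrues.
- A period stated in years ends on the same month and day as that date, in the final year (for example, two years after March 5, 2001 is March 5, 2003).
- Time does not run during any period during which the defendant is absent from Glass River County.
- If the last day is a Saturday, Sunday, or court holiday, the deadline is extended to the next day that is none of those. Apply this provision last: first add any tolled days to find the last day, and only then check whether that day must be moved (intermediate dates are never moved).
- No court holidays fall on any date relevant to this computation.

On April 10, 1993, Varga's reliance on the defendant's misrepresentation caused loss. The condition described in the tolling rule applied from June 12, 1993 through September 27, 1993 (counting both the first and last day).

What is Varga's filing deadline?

5 years after April 10, 1993 is April 10, 1998.
From June 12, 1993 through September 27, 1993 inclusive is 108 days; tolling adds 108 days: April 10, 1998 + 108 days = July 27, 1998.
July 27, 1998 is a Monday and not a court holiday, so no extension applies.

July 27, 1998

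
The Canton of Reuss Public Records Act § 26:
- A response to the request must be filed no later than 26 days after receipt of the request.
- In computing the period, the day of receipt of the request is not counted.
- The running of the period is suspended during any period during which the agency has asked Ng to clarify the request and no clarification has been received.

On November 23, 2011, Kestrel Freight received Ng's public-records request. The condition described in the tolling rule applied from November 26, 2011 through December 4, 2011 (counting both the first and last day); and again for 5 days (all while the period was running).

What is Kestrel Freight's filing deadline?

January 2, 2012

26 days after November 23, 2011 is December 19, 2011.
From November 26, 2011 through December 4, 2011 inclusive is 9 days; tolling adds 9 days: December 19, 2011 + 9 days = December 28, 2011.
Tolling adds 5 days: December 28, 2011 + 5 days = January 2, 2012.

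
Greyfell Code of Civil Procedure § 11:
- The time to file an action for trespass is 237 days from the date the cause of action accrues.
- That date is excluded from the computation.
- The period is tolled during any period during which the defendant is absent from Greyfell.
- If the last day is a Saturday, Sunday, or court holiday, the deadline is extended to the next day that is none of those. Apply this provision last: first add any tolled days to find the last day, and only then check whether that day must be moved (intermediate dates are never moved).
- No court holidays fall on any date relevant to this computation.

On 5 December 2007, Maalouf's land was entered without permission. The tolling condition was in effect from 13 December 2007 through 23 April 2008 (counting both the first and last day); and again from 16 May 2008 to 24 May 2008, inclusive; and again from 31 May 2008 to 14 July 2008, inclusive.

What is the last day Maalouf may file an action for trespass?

237 days after 5 December 2007 is July 29, 2008.
From December 13, 2007 through April 23, 2008 inclusive is 133 days; tolling adds 133 days: July 29, 2008 + 133 days = December 9, 2008.
From May 16, 2008 through May 24, 2008 inclusive is 9 days; tolling adds 9 days: December 9, 2008 + 9 days = December 18, 2008.
From May 31, 2008 through July 14, 2008 inclusive is 45 days; tolling adds 45 days: December 18, 2008 + 45 days = February 1, 2009.
February 1, 2009 is Sunday. The next qualifying day is February 2, 2009.

February 2, 2009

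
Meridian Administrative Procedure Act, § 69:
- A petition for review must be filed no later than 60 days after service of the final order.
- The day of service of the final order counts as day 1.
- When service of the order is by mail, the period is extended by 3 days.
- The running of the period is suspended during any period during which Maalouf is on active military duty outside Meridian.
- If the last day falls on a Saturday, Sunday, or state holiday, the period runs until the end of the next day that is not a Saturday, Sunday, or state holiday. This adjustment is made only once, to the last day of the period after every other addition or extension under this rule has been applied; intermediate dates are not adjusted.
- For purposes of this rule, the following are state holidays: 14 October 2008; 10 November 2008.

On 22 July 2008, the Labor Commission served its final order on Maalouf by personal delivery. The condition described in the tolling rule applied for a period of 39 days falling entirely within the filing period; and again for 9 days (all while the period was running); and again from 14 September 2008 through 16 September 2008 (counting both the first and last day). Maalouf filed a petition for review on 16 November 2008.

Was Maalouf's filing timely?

No

Counting 22 July 2008 as day 1, day 60 is September 19, 2008.
Service was not by mail, so no mail extension applies.
Tolling adds 39 days: September 19, 2008 + 39 days = October 28, 2008.
Tolling adds 9 days: October 28, 2008 + 9 days = November 6, 2008.
From September 14, 2008 through September 16, 2008 inclusive is 3 days; tolling adds 3 days: November 6, 2008 + 3 days = November 9, 2008.
November 9, 2008 is Sunday; November 10, 2008 is a listed holiday. The next qualifying day is November 11, 2008.
The deadline is November 11, 2008; the filing on November 16, 2008 is after that date.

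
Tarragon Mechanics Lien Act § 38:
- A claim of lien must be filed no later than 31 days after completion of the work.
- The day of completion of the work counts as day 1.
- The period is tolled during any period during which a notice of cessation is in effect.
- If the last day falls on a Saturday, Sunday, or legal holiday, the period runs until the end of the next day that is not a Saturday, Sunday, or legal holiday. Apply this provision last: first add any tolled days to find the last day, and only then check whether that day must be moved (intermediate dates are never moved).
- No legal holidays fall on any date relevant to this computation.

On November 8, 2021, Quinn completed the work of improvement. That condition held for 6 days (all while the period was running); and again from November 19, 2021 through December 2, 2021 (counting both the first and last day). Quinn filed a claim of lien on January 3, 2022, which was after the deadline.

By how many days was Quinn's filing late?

6 days

Counting November 8, 2021 as day 1, day 31 is December 8, 2021.
Tolling adds 6 days: December 8, 2021 + 6 days = December 14, 2021.
From November 19, 2021 through December 2, 2021 inclusive is 14 days; tolling adds 14 days: December 14, 2021 + 14 days = December 28, 2021.
December 28, 2021 is a Tuesday and not a legal holiday, so no extension applies.
The deadline is December 28, 2021; from December 28, 2021 to January 3, 2022 is 6 days.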